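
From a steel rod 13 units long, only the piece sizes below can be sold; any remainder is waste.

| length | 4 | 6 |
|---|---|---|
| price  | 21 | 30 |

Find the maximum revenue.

Consider every possible first cut. f[k] is the best of p[i]+f[k−i] over all sellable i≤k.
f[1] = 0
f[2] = 0
f[3] = 0
f[4] = 21
f[5] = 21
f[6] = max(21+0, 30+0) = 30
f[7] = max(21+0, 30+0) = 30
f[8] = max(21+21, 30+0) = 42
f[9] = max(21+21, 30+0) = 42
f[10] = max(21+30, 30+21) = 51
f[11] = max(21+30, 30+21) = 51
f[12] = max(21+42, 30+30) = 63
f[13] = max(21+42, 30+30) = 63
One optimal cutting: pieces 4 + 4 + 4 with 1 unit of scrap → $63.

63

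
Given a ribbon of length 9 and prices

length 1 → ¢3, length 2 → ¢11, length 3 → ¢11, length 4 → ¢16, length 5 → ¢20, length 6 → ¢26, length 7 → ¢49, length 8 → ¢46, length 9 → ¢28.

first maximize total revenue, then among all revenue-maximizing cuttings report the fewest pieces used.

2

Let r[k] be the best obtainable value from length k. For each k, try every first piece i and keep the best of price[i] + r[k−i].
r[1] = 3
r[2] = max(3+3, 11+0) = 11
r[3] = max(3+11, 11+3, 11+0) = 14
r[4] = max(3+14, 11+11, 11+3, 16+0) = 22
r[5] = max(3+22, 11+14, 11+11, 16+3, 20+0) = 25
r[6] = max(3+25, 11+22, 11+14, 16+11, 20+3, 26+0) = 33
r[7] = max(3+33, 11+25, 11+22, …, 26+3, 49+0) = 49
r[8] = max(3+49, 11+33, 11+25, …, 49+3, 46+0) = 52
r[9] = max(3+52, 11+49, 11+33, …, 46+3, 28+0) = 60
Maximum revenue is ¢60.
Now minimize piece count subject to staying optimal: for each k, pieces[k] = 1 + min over i with p[i]+r[k−i]=r[k] of pieces[k−i].
pieces[6] = 3
pieces[7] = 1
pieces[8] = 2
pieces[9] = 2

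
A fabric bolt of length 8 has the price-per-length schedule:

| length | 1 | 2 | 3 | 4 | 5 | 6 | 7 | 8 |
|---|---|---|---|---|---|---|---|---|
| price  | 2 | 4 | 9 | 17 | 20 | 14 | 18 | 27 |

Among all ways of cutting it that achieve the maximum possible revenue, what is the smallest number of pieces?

Let r[k] be the best obtainable value from length k. For each k, try every first piece i and keep the best of price[i] + r[k−i].
r[1] = 2
r[2] = max(2+2, 4+0) = 4
r[3] = max(2+4, 4+2, 9+0) = 9
r[4] = max(2+9, 4+4, 9+2, 17+0) = 17
r[5] = max(2+17, 4+9, 9+4, 17+2, 20+0) = 20
r[6] = max(2+20, 4+17, 9+9, 17+4, 20+2, 14+0) = 22
r[7] = max(2+22, 4+20, 9+17, …, 14+2, 18+0) = 26
r[8] = max(2+26, 4+22, 9+20, …, 18+2, 27+0) = 34
Maximum revenue is $34.
Now minimize piece count subject to staying optimal: for each k, pieces[k] = 1 + min over i with p[i]+r[k−i]=r[k] of pieces[k−i].
pieces[5] = 1
pieces[6] = 2
pieces[7] = 2
pieces[8] = 2

2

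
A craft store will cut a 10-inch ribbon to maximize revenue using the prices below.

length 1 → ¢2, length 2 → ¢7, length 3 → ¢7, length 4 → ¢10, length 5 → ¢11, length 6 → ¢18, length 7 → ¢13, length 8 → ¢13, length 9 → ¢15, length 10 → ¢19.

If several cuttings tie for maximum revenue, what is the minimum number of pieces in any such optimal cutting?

Build r[k] bottom-up: r[k] = max over allowed piece i of (p[i] + r[k−i]).
r[1] = 2
r[2] = 7
r[3] = 9  (first piece 1, then r[2]=7)
r[4] = 14  (first piece 2, then r[2]=7)
r[5] = 16  (first piece 1, then r[4]=14)
r[6] = 21  (first piece 2, then r[4]=14)
r[7] = 23  (first piece 1, then r[6]=21)
r[8] = 28  (first piece 2, then r[6]=21)
r[9] = 30  (first piece 1, then r[8]=28)
r[10] = 35  (first piece 2, then r[8]=28)
Maximum revenue is ¢35.
Now minimize piece count subject to staying optimal: for each k, pieces[k] = 1 + min over i with p[i]+r[k−i]=r[k] of pieces[k−i].
pieces[7] = 4
pieces[8] = 4
pieces[9] = 5
pieces[10] = 5

5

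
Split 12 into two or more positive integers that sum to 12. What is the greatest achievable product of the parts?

81

Let f[k] be the best product for length k (with at least one cut). For each first piece i, the rest contributes max(k−i, f[k−i]).
Small cases: f[2]=1, f[3]=2, f[4]=4, f[5]=6, f[6]=9, f[7]=12.
f[8] = max(1*12, 2*9, 3*6, …, 6*2, 7*1) = 18
f[9] = max(1*18, 2*12, 3*9, …, 7*2, 8*1) = 27
f[10] = max(1*27, 2*18, 3*12, …, 8*2, 9*1) = 36
f[11] = max(1*36, 2*27, 3*18, …, 9*2, 10*1) = 54
f[12] = max(1*54, 2*36, 3*27, …, 10*2, 11*1) = 81
One optimal split: 3 + 3 + 3 + 3; product 3*3*3*3 = 81.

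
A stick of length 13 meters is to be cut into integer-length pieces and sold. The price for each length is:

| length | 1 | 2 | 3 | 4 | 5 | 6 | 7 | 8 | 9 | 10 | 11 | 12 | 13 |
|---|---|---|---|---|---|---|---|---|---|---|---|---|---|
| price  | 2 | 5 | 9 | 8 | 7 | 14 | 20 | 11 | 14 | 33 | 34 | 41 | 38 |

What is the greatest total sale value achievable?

Consider every possible first cut. best[k] is the best of p[i]+best[k−i] over all sellable i≤k.
best[1] = 2
best[2] = max(2+2, 5+0) = 5
best[3] = max(2+5, 5+2, 9+0) = 9
best[4] = max(2+9, 5+5, 9+2, 8+0) = 11
best[5] = max(2+11, 5+9, 9+5, 8+2, 7+0) = 14
best[6] = max(2+14, 5+11, 9+9, 8+5, 7+2, 14+0) = 18
best[7] = max(2+18, 5+14, 9+11, …, 14+2, 20+0) = 20
best[8] = max(2+20, 5+18, 9+14, …, 20+2, 11+0) = 23
best[9] = max(2+23, 5+20, 9+18, …, 11+2, 14+0) = 27
best[10] = max(2+27, 5+23, 9+20, …, 14+2, 33+0) = 33
best[11] = max(2+33, 5+27, 9+23, …, 33+2, 34+0) = 35
best[12] = max(2+35, 5+33, 9+27, …, 34+2, 41+0) = 41
best[13] = max(2+41, 5+35, 9+33, …, 41+2, 38+0) = 43
One optimal cutting: 12 + 1 → 41 + 2 = 43.

43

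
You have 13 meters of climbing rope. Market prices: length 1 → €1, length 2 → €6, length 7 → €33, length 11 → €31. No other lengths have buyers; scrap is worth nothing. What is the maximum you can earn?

51

Consider every possible first cut. f[k] is the best of p[i]+f[k−i] over all sellable i≤k.
f[1] = 1
f[2] = 6
f[3] = 7  (first piece 1, then f[2]=6)
f[4] = 12  (first piece 2, then f[2]=6)
f[5] = 13  (first piece 1, then f[4]=12)
f[6] = 18  (first piece 2, then f[4]=12)
f[7] = 33
f[8] = 34  (first piece 1, then f[7]=33)
f[9] = 39  (first piece 2, then f[7]=33)
f[10] = 40  (first piece 1, then f[9]=39)
f[11] = 45  (first piece 2, then f[9]=39)
f[12] = 46  (first piece 1, then f[11]=45)
f[13] = 51  (first piece 2, then f[11]=45)
One optimal cutting: 7 + 2 + 2 + 2 → €51.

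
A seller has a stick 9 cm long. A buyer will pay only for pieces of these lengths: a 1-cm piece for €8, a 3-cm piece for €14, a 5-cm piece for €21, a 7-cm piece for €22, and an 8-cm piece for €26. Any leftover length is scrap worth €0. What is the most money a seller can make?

Let f[k] be the best obtainable value from length k. For each k, try every first piece i and keep the best of price[i] + f[k−i].
f[1] = 8
f[2] = 16  (first piece 1, then f[1]=8)
f[3] = max(8+16, 14+0) = 24
f[4] = max(8+24, 14+8) = 32
f[5] = max(8+32, 14+16, 21+0) = 40
f[6] = max(8+40, 14+24, 21+8) = 48
f[7] = max(8+48, 14+32, 21+16, 22+0) = 56
f[8] = max(8+56, 14+40, 21+24, 22+8, 26+0) = 64
f[9] = max(8+64, 14+48, 21+32, 22+16, 26+8) = 72
One optimal cutting: 1 + 1 + 1 + 1 + 1 + 1 + 1 + 1 + 1 → €72.

72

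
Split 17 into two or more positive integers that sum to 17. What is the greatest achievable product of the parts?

486

Fill P[k] for k=2..17: at each k try every first piece i and multiply by the better of (k−i) uncut or P[k−i].
P[2] = 1*max(1,0) = 1*1 = 1
P[3] = 1*max(2,1) = 1*2 = 2
P[4] = 2*max(2,1) = 2*2 = 4
P[5] = 2*max(3,2) = 2*3 = 6
P[6] = 3*max(3,2) = 3*3 = 9
P[7] = 2*max(5,6) = 2*6 = 12
P[8] = 2*max(6,9) = 2*9 = 18
P[9] = 3*max(6,9) = 3*9 = 27
P[10] = 2*max(8,18) = 2*18 = 36
P[11] = 2*max(9,27) = 2*27 = 54
P[12] = 3*max(9,27) = 3*27 = 81
P[13] = 2*max(11,54) = 2*54 = 108
P[14] = 2*max(12,81) = 2*81 = 162
P[15] = 3*max(12,81) = 3*81 = 243
P[16] = 2*max(14,162) = 2*162 = 324
P[17] = 2*max(15,243) = 2*243 = 486
One optimal split: 3 + 3 + 3 + 3 + 3 + 2; product 3*3*3*3*3*2 = 486.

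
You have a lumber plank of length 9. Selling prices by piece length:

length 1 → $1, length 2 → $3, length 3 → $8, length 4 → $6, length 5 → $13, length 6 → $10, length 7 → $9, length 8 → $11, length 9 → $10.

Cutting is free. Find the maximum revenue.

Let best[k] be the best obtainable value from length k. For each k, try every first piece i and keep the best of price[i] + best[k−i].
best[1] = 1
best[2] = 3
best[3] = 8
best[4] = 9  (first piece 1, then best[3]=8)
best[5] = 13
best[6] = 16  (first piece 3, then best[3]=8)
best[7] = 17  (first piece 1, then best[6]=16)
best[8] = 21  (first piece 3, then best[5]=13)
best[9] = 24  (first piece 3, then best[6]=16)
One optimal cutting: 3 + 3 + 3 → $8 + $8 + $8 = $24.

24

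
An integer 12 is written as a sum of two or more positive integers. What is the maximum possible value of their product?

Let P[k] be the best product for length k (with at least one cut). For each first piece i, the rest contributes max(k−i, P[k−i]).
Small cases: P[2]=1, P[3]=2, P[4]=4, P[5]=6, P[6]=9.
P[7] = 2×max(5,6) = 2×6 = 12
P[8] = 2×max(6,9) = 2×9 = 18
P[9] = 3×max(6,9) = 3×9 = 27
P[10] = 2×max(8,18) = 2×18 = 36
P[11] = 2×max(9,27) = 2×27 = 54
P[12] = 3×max(9,27) = 3×27 = 81
One optimal split: 3 + 3 + 3 + 3; product 3×3×3×3 = 81.

81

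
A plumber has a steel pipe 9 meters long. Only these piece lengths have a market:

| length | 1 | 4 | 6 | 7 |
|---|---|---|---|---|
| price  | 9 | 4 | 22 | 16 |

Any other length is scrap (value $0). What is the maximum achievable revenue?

81

Let best[k] be the best obtainable value from length k. For each k, try every first piece i and keep the best of price[i] + best[k−i].
best[1] = 9
best[2] = 18  (first piece 1, then best[1]=9)
best[3] = 27  (first piece 1, then best[2]=18)
best[4] = max(9+27, 4+0) = 36
best[5] = max(9+36, 4+9) = 45
best[6] = max(9+45, 4+18, 22+0) = 54
best[7] = max(9+54, 4+27, 22+9, 16+0) = 63
best[8] = max(9+63, 4+36, 22+18, 16+9) = 72
best[9] = max(9+72, 4+45, 22+27, 16+18) = 81
One optimal cutting: 1 + 1 + 1 + 1 + 1 + 1 + 1 + 1 + 1 → $81.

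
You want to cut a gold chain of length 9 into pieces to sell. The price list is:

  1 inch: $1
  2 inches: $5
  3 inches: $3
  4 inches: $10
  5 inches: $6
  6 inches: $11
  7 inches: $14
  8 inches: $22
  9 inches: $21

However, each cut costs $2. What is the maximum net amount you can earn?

21

Let r[k] be the best obtainable value from length k. For each k, try every first piece i and keep the best of price[i] + r[k−i] minus the 2 cut fee when i<k.
r[1] = 1
r[2] = max(1+1-2, 5+0) = 5
r[3] = max(1+5-2, 5+1-2, 3+0) = 4
r[4] = max(1+4-2, 5+5-2, 3+1-2, 10+0) = 10
r[5] = max(1+10-2, 5+4-2, 3+5-2, 10+1-2, 6+0) = 9
r[6] = max(1+9-2, 5+10-2, 3+4-2, 10+5-2, 6+1-2, 11+0) = 13
r[7] = max(1+13-2, 5+9-2, 3+10-2, …, 11+1-2, 14+0) = 14
r[8] = max(1+14-2, 5+13-2, 3+9-2, …, 14+1-2, 22+0) = 22
r[9] = max(1+22-2, 5+14-2, 3+13-2, …, 22+1-2, 21+0) = 21
One optimal plan: pieces 8 + 1 (1 cut) → $23 − $2 = $21.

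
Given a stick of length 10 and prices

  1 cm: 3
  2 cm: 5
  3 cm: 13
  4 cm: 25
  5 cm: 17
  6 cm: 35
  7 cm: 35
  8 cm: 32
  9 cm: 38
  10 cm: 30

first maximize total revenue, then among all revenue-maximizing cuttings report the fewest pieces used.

2

Consider every possible first cut. r[k] is the best of p[i]+r[k−i] over all sellable i≤k.
r[1] = 3
r[2] = 6  (first piece 1, then r[1]=3)
r[3] = 13
r[4] = 25
r[5] = 28  (first piece 1, then r[4]=25)
r[6] = 35
r[7] = 38  (first piece 1, then r[6]=35)
r[8] = 50  (first piece 4, then r[4]=25)
r[9] = 53  (first piece 1, then r[8]=50)
r[10] = 60  (first piece 4, then r[6]=35)
Maximum revenue is 60.
Now minimize piece count subject to staying optimal: for each k, pieces[k] = 1 + min over i with p[i]+r[k−i]=r[k] of pieces[k−i].
pieces[7] = 2
pieces[8] = 2
pieces[9] = 3
pieces[10] = 2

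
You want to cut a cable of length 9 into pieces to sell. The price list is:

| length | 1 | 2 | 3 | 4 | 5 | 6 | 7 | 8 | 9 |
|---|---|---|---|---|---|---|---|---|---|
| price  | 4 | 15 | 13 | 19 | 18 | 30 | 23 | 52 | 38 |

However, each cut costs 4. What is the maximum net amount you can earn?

Let r[k] be the best obtainable value from length k. For each k, try every first piece i and keep the best of price[i] + r[k−i] minus the 4 cut fee when i<k.
r[1] = 4
r[2] = max(4+4-4, 15+0) = 15
r[3] = max(4+15-4, 15+4-4, 13+0) = 15
r[4] = max(4+15-4, 15+15-4, 13+4-4, 19+0) = 26
r[5] = max(4+26-4, 15+15-4, 13+15-4, 19+4-4, 18+0) = 26
r[6] = max(4+26-4, 15+26-4, 13+15-4, 19+15-4, 18+4-4, 30+0) = 37
r[7] = max(4+37-4, 15+26-4, 13+26-4, …, 30+4-4, 23+0) = 37
r[8] = max(4+37-4, 15+37-4, 13+26-4, …, 23+4-4, 52+0) = 52
r[9] = max(4+52-4, 15+37-4, 13+37-4, …, 52+4-4, 38+0) = 52
One optimal plan: pieces 8 + 1 (1 cut) → 56 − 4 = 52.

52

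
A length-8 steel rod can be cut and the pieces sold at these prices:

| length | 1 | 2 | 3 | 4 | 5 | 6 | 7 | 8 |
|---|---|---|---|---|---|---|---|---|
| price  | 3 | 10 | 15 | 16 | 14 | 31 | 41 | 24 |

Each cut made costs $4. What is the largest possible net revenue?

40

Let r[k] be the best obtainable value from length k. For each k, try every first piece i and keep the best of price[i] + r[k−i] minus the 4 cut fee when i<k.
r[1] = 3
r[2] = max(3+3-4, 10+0) = 10
r[3] = max(3+10-4, 10+3-4, 15+0) = 15
r[4] = max(3+15-4, 10+10-4, 15+3-4, 16+0) = 16
r[5] = max(3+16-4, 10+15-4, 15+10-4, 16+3-4, 14+0) = 21
r[6] = max(3+21-4, 10+16-4, 15+15-4, 16+10-4, 14+3-4, 31+0) = 31
r[7] = max(3+31-4, 10+21-4, 15+16-4, …, 31+3-4, 41+0) = 41
r[8] = max(3+41-4, 10+31-4, 15+21-4, …, 41+3-4, 24+0) = 40
One optimal plan: pieces 7 + 1 (1 cut) → $44 − $4 = $40.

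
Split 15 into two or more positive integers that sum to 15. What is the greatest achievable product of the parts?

243

Fill P[k] for k=2..15: at each k try every first piece i and multiply by the better of (k−i) uncut or P[k−i].
Small cases: P[2]=1, P[3]=2, P[4]=4, P[5]=6, P[6]=9, P[7]=12.
P[8] = 2·max(6,9) = 2·9 = 18
P[9] = 3·max(6,9) = 3·9 = 27
P[10] = 2·max(8,18) = 2·18 = 36
P[11] = 2·max(9,27) = 2·27 = 54
P[12] = 3·max(9,27) = 3·27 = 81
P[13] = 2·max(11,54) = 2·54 = 108
P[14] = 2·max(12,81) = 2·81 = 162
P[15] = 3·max(12,81) = 3·81 = 243
One optimal split: 3 + 3 + 3 + 3 + 3; product 3·3·3·3·3 = 243.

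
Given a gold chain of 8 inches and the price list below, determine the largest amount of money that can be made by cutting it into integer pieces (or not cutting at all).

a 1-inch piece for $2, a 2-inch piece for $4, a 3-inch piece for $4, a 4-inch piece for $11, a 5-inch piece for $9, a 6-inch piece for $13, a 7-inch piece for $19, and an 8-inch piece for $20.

22

Consider every possible first cut. v[k] is the best of p[i]+v[k−i] over all sellable i≤k.
v[1] = 2
v[2] = 4  (first piece 1, then v[1]=2)
v[3] = 6  (first piece 1, then v[2]=4)
v[4] = 11
v[5] = 13  (first piece 1, then v[4]=11)
v[6] = 15  (first piece 1, then v[5]=13)
v[7] = 19
v[8] = 22  (first piece 4, then v[4]=11)
One optimal cutting: 4 + 4 → $11 + $11 = $22.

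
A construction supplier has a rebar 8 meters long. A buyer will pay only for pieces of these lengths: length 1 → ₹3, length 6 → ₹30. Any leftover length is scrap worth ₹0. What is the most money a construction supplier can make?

36

Build best[k] bottom-up: best[k] = max over allowed piece i of (p[i] + best[k−i]).
best[1] = 3
best[2] = 6  (first piece 1, then best[1]=3)
best[3] = 9  (first piece 1, then best[2]=6)
best[4] = 12  (first piece 1, then best[3]=9)
best[5] = 15  (first piece 1, then best[4]=12)
best[6] = max(3+15, 30+0) = 30
best[7] = max(3+30, 30+3) = 33
best[8] = max(3+33, 30+6) = 36
One optimal cutting: 6 + 1 + 1 → ₹36.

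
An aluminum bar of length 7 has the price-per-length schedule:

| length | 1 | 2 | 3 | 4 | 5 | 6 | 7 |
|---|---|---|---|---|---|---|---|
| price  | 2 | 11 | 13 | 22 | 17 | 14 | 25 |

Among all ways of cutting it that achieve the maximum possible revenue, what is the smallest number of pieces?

Build r[k] bottom-up: r[k] = max over allowed piece i of (p[i] + r[k−i]).
r[1] = 2
r[2] = 11
r[3] = 13  (first piece 1, then r[2]=11)
r[4] = 22  (first piece 2, then r[2]=11)
r[5] = 24  (first piece 1, then r[4]=22)
r[6] = 33  (first piece 2, then r[4]=22)
r[7] = 35  (first piece 1, then r[6]=33)
Maximum revenue is $35.
Now minimize piece count subject to staying optimal: for each k, pieces[k] = 1 + min over i with p[i]+r[k−i]=r[k] of pieces[k−i].
pieces[4] = 1
pieces[5] = 2
pieces[6] = 2
pieces[7] = 2

2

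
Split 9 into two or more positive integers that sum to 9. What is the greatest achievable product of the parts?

27

Let P[k] be the best product for length k (with at least one cut). For each first piece i, the rest contributes max(k−i, P[k−i]).
Small cases: P[2]=1, P[3]=2, P[4]=4.
P[5] = 2*max(3,2) = 2*3 = 6
P[6] = 3*max(3,2) = 3*3 = 9
P[7] = 2*max(5,6) = 2*6 = 12
P[8] = 2*max(6,9) = 2*9 = 18
P[9] = 3*max(6,9) = 3*9 = 27
One optimal split: 3 + 3 + 3; product 3*3*3 = 27.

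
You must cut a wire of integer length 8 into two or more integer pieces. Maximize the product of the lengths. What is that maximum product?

Let prod[k] be the best product for length k (with at least one cut). For each first piece i, the rest contributes max(k−i, prod[k−i]).
prod[2] = 1·max(1,0) = 1·1 = 1
prod[3] = 1·max(2,1) = 1·2 = 2
prod[4] = 2·max(2,1) = 2·2 = 4
prod[5] = 2·max(3,2) = 2·3 = 6
prod[6] = 3·max(3,2) = 3·3 = 9
prod[7] = 2·max(5,6) = 2·6 = 12
prod[8] = 2·max(6,9) = 2·9 = 18
One optimal split: 3 + 3 + 2; product 3·3·2 = 18.

18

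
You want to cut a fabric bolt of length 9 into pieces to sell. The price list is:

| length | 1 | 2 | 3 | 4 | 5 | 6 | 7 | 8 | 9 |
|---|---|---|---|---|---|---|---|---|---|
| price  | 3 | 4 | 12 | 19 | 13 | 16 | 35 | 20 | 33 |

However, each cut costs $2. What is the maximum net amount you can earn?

Let v[k] be the best obtainable value from length k. For each k, try every first piece i and keep the best of price[i] + v[k−i] minus the 2 cut fee when i<k.
v[1] = 3
v[2] = 4  (first piece 1, then v[1]=3)
v[3] = 12
v[4] = 19
v[5] = 20  (first piece 1, then v[4]=19)
v[6] = 22  (first piece 3, then v[3]=12)
v[7] = 35
v[8] = 36  (first piece 1, then v[7]=35)
v[9] = 37  (first piece 1, then v[8]=36)
One optimal plan: pieces 7 + 1 + 1 (2 cuts) → $41 − $4 = $37.

37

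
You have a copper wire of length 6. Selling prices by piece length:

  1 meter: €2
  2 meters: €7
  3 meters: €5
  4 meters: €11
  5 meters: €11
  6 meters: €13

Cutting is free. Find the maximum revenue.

21

Build best[k] bottom-up: best[k] = max over allowed piece i of (p[i] + best[k−i]).
best[1] = 2
best[2] = 7
best[3] = 9  (first piece 1, then best[2]=7)
best[4] = 14  (first piece 2, then best[2]=7)
best[5] = 16  (first piece 1, then best[4]=14)
best[6] = 21  (first piece 2, then best[4]=14)
One optimal cutting: 2 + 2 + 2 → €7 + €7 + €7 = €21.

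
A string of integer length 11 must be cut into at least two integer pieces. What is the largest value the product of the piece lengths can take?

Let prod[k] be the best product for length k (with at least one cut). For each first piece i, the rest contributes max(k−i, prod[k−i]).
Small cases: prod[2]=1, prod[3]=2.
prod[4] = 2*max(2,1) = 2*2 = 4
prod[5] = 2*max(3,2) = 2*3 = 6
prod[6] = 3*max(3,2) = 3*3 = 9
prod[7] = 2*max(5,6) = 2*6 = 12
prod[8] = 2*max(6,9) = 2*9 = 18
prod[9] = 3*max(6,9) = 3*9 = 27
prod[10] = 2*max(8,18) = 2*18 = 36
prod[11] = 2*max(9,27) = 2*27 = 54
One optimal split: 3 + 3 + 3 + 2; product 3*3*3*2 = 54.

54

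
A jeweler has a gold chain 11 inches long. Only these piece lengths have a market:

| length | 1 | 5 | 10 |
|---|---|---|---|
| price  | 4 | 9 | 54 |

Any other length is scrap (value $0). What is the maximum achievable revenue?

Build r[k] bottom-up: r[k] = max over allowed piece i of (p[i] + r[k−i]).
r[1] = 4
r[2] = 8  (first piece 1, then r[1]=4)
r[3] = 12  (first piece 1, then r[2]=8)
r[4] = 16  (first piece 1, then r[3]=12)
r[5] = max(4+16, 9+0) = 20
r[6] = max(4+20, 9+4) = 24
r[7] = max(4+24, 9+8) = 28
r[8] = max(4+28, 9+12) = 32
r[9] = max(4+32, 9+16) = 36
r[10] = max(4+36, 9+20, 54+0) = 54
r[11] = max(4+54, 9+24, 54+4) = 58
One optimal cutting: 10 + 1 → $58.

58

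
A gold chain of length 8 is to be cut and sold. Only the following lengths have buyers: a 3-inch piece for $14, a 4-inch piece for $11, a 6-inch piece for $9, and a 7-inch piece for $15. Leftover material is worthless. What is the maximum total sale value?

28

Let best[k] be the best obtainable value from length k. For each k, try every first piece i and keep the best of price[i] + best[k−i].
best[1] = 0
best[2] = 0
best[3] = 14
best[4] = max(14+0, 11+0) = 14
best[5] = max(14+0, 11+0) = 14
best[6] = max(14+14, 11+0, 9+0) = 28
best[7] = max(14+14, 11+14, 9+0, 15+0) = 28
best[8] = max(14+14, 11+14, 9+0, 15+0) = 28
One optimal cutting: pieces 3 + 3 with 2 inches of scrap → $28.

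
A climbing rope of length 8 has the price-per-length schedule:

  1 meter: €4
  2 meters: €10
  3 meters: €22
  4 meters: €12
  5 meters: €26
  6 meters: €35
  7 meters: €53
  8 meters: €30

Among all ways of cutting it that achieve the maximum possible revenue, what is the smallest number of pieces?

Let r[k] be the best obtainable value from length k. For each k, try every first piece i and keep the best of price[i] + r[k−i].
r[1] = 4
r[2] = max(4+4, 10+0) = 10
r[3] = max(4+10, 10+4, 22+0) = 22
r[4] = max(4+22, 10+10, 22+4, 12+0) = 26
r[5] = max(4+26, 10+22, 22+10, 12+4, 26+0) = 32
r[6] = max(4+32, 10+26, 22+22, 12+10, 26+4, 35+0) = 44
r[7] = max(4+44, 10+32, 22+26, …, 35+4, 53+0) = 53
r[8] = max(4+53, 10+44, 22+32, …, 53+4, 30+0) = 57
Maximum revenue is €57.
Now minimize piece count subject to staying optimal: for each k, pieces[k] = 1 + min over i with p[i]+r[k−i]=r[k] of pieces[k−i].
pieces[5] = 2
pieces[6] = 2
pieces[7] = 1
pieces[8] = 2

2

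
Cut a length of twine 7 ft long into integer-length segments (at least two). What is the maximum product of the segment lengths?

12

Fill prod[k] for k=2..7: at each k try every first piece i and multiply by the better of (k−i) uncut or prod[k−i].
prod[2] = 1·max(1,0) = 1·1 = 1
prod[3] = max(1·2, 2·1) = 2
prod[4] = max(1·3, 2·2, 3·1) = 4
prod[5] = max(1·4, 2·3, 3·2, 4·1) = 6
prod[6] = max(1·6, 2·4, 3·3, 4·2, 5·1) = 9
prod[7] = max(1·9, 2·6, 3·4, 4·3, 5·2, 6·1) = 12
One optimal split: 3 + 2 + 2; product 3·2·2 = 12.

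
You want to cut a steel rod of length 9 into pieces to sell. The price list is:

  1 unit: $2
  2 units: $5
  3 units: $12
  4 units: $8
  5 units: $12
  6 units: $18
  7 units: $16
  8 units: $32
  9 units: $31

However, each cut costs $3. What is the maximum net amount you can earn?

Let net[k] be the best obtainable value from length k. For each k, try every first piece i and keep the best of price[i] + net[k−i] minus the 3 cut fee when i<k.
net[1] = 2
net[2] = max(2+2-3, 5+0) = 5
net[3] = max(2+5-3, 5+2-3, 12+0) = 12
net[4] = max(2+12-3, 5+5-3, 12+2-3, 8+0) = 11
net[5] = max(2+11-3, 5+12-3, 12+5-3, 8+2-3, 12+0) = 14
net[6] = max(2+14-3, 5+11-3, 12+12-3, 8+5-3, 12+2-3, 18+0) = 21
net[7] = max(2+21-3, 5+14-3, 12+11-3, …, 18+2-3, 16+0) = 20
net[8] = max(2+20-3, 5+21-3, 12+14-3, …, 16+2-3, 32+0) = 32
net[9] = max(2+32-3, 5+20-3, 12+21-3, …, 32+2-3, 31+0) = 31
One optimal plan: pieces 8 + 1 (1 cut) → $34 − $3 = $31.

31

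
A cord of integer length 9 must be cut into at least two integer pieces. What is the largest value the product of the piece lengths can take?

Fill m[k] for k=2..9: at each k try every first piece i and multiply by the better of (k−i) uncut or m[k−i].
m[2] = 1×max(1,0) = 1×1 = 1
m[3] = max(1×2, 2×1) = 2
m[4] = max(1×3, 2×2, 3×1) = 4
m[5] = max(1×4, 2×3, 3×2, 4×1) = 6
m[6] = max(1×6, 2×4, 3×3, 4×2, 5×1) = 9
m[7] = max(1×9, 2×6, 3×4, 4×3, 5×2, 6×1) = 12
m[8] = max(1×12, 2×9, 3×6, …, 6×2, 7×1) = 18
m[9] = max(1×18, 2×12, 3×9, …, 7×2, 8×1) = 27
One optimal split: 3 + 3 + 3; product 3×3×3 = 27.

27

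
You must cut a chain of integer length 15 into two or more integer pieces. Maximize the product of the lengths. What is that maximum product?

Fill prod[k] for k=2..15: at each k try every first piece i and multiply by the better of (k−i) uncut or prod[k−i].
Small cases: prod[2]=1, prod[3]=2, prod[4]=4, prod[5]=6, prod[6]=9, prod[7]=12, prod[8]=18, prod[9]=27, prod[10]=36.
prod[11] = max(1·36, 2·27, 3·18, …, 9·2, 10·1) = 54
prod[12] = max(1·54, 2·36, 3·27, …, 10·2, 11·1) = 81
prod[13] = max(1·81, 2·54, 3·36, …, 11·2, 12·1) = 108
prod[14] = max(1·108, 2·81, 3·54, …, 12·2, 13·1) = 162
prod[15] = max(1·162, 2·108, 3·81, …, 13·2, 14·1) = 243
One optimal split: 3 + 3 + 3 + 3 + 3; product 3·3·3·3·3 = 243.

243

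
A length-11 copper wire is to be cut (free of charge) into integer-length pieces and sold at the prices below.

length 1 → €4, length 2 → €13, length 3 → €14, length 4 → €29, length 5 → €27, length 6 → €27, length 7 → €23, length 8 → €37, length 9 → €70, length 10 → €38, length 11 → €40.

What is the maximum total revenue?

Consider every possible first cut. R[k] is the best of p[i]+R[k−i] over all sellable i≤k.
R[1] = 4
R[2] = 13
R[3] = 17  (first piece 1, then R[2]=13)
R[4] = 29
R[5] = 33  (first piece 1, then R[4]=29)
R[6] = 42  (first piece 2, then R[4]=29)
R[7] = 46  (first piece 1, then R[6]=42)
R[8] = 58  (first piece 4, then R[4]=29)
R[9] = 70
R[10] = 74  (first piece 1, then R[9]=70)
R[11] = 83  (first piece 2, then R[9]=70)
One optimal cutting: 9 + 2 → €70 + €13 = €83.

83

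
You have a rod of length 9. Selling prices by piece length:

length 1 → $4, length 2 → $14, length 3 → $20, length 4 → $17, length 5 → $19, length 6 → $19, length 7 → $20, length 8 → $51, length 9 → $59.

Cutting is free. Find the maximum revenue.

Consider every possible first cut. r[k] is the best of p[i]+r[k−i] over all sellable i≤k.
r[1] = 4
r[2] = 14
r[3] = 20
r[4] = 28  (first piece 2, then r[2]=14)
r[5] = 34  (first piece 2, then r[3]=20)
r[6] = 42  (first piece 2, then r[4]=28)
r[7] = 48  (first piece 2, then r[5]=34)
r[8] = 56  (first piece 2, then r[6]=42)
r[9] = 62  (first piece 2, then r[7]=48)
One optimal cutting: 3 + 2 + 2 + 2 → $20 + $14 + $14 + $14 = $62.

62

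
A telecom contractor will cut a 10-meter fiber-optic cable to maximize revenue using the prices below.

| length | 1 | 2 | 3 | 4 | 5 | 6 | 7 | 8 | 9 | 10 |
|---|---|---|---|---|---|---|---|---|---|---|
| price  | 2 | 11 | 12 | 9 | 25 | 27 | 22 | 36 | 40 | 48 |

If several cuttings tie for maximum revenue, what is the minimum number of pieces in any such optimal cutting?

5

Consider every possible first cut. r[k] is the best of p[i]+r[k−i] over all sellable i≤k.
r[1] = 2
r[2] = max(2+2, 11+0) = 11
r[3] = max(2+11, 11+2, 12+0) = 13
r[4] = max(2+13, 11+11, 12+2, 9+0) = 22
r[5] = max(2+22, 11+13, 12+11, 9+2, 25+0) = 25
r[6] = max(2+25, 11+22, 12+13, 9+11, 25+2, 27+0) = 33
r[7] = max(2+33, 11+25, 12+22, …, 27+2, 22+0) = 36
r[8] = max(2+36, 11+33, 12+25, …, 22+2, 36+0) = 44
r[9] = max(2+44, 11+36, 12+33, …, 36+2, 40+0) = 47
r[10] = max(2+47, 11+44, 12+36, …, 40+2, 48+0) = 55
Maximum revenue is $55.
Now minimize piece count subject to staying optimal: for each k, pieces[k] = 1 + min over i with p[i]+r[k−i]=r[k] of pieces[k−i].
pieces[7] = 2
pieces[8] = 4
pieces[9] = 3
pieces[10] = 5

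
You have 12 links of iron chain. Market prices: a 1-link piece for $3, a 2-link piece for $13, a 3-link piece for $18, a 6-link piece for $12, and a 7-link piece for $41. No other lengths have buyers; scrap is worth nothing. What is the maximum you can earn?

78

Let f[k] be the best obtainable value from length k. For each k, try every first piece i and keep the best of price[i] + f[k−i].
f[1] = 3
f[2] = 13
f[3] = 18
f[4] = 26  (first piece 2, then f[2]=13)
f[5] = 31  (first piece 2, then f[3]=18)
f[6] = 39  (first piece 2, then f[4]=26)
f[7] = 44  (first piece 2, then f[5]=31)
f[8] = 52  (first piece 2, then f[6]=39)
f[9] = 57  (first piece 2, then f[7]=44)
f[10] = 65  (first piece 2, then f[8]=52)
f[11] = 70  (first piece 2, then f[9]=57)
f[12] = 78  (first piece 2, then f[10]=65)
One optimal cutting: 2 + 2 + 2 + 2 + 2 + 2 → $78.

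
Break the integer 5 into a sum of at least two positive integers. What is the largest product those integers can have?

6

Let f[k] be the best product for length k (with at least one cut). For each first piece i, the rest contributes max(k−i, f[k−i]).
f[2] = 1·max(1,0) = 1·1 = 1
f[3] = max(1·2, 2·1) = 2
f[4] = max(1·3, 2·2, 3·1) = 4
f[5] = max(1·4, 2·3, 3·2, 4·1) = 6
One optimal split: 3 + 2; product 3·2 = 6.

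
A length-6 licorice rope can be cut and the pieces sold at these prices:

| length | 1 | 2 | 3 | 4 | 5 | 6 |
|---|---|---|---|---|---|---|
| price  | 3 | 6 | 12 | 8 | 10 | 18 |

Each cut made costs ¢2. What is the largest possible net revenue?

Let net[k] be the best obtainable value from length k. For each k, try every first piece i and keep the best of price[i] + net[k−i] minus the 2 cut fee when i<k.
net[1] = 3
net[2] = 6
net[3] = 12
net[4] = 13  (first piece 1, then net[3]=12)
net[5] = 16  (first piece 2, then net[3]=12)
net[6] = 22  (first piece 3, then net[3]=12)
One optimal plan: pieces 3 + 3 (1 cut) → ¢24 − ¢2 = ¢22.

22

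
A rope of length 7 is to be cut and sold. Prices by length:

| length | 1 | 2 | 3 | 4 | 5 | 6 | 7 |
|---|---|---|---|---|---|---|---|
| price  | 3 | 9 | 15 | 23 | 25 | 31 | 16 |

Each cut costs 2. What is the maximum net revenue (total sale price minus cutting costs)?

36

Let r[k] be the best obtainable value from length k. For each k, try every first piece i and keep the best of price[i] + r[k−i] minus the 2 cut fee when i<k.
r[1] = 3
r[2] = max(3+3-2, 9+0) = 9
r[3] = max(3+9-2, 9+3-2, 15+0) = 15
r[4] = max(3+15-2, 9+9-2, 15+3-2, 23+0) = 23
r[5] = max(3+23-2, 9+15-2, 15+9-2, 23+3-2, 25+0) = 25
r[6] = max(3+25-2, 9+23-2, 15+15-2, 23+9-2, 25+3-2, 31+0) = 31
r[7] = max(3+31-2, 9+25-2, 15+23-2, …, 31+3-2, 16+0) = 36
One optimal plan: pieces 4 + 3 (1 cut) → 38 − 2 = 36.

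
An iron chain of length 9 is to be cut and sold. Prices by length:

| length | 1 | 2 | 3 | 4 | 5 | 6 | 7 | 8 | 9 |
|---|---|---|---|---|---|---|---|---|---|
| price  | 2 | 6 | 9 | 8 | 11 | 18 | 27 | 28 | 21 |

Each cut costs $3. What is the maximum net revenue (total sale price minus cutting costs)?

Let r[k] be the best obtainable value from length k. For each k, try every first piece i and keep the best of price[i] + r[k−i] minus the 3 cut fee when i<k.
r[1] = 2
r[2] = 6
r[3] = 9
r[4] = 9  (first piece 2, then r[2]=6)
r[5] = 12  (first piece 2, then r[3]=9)
r[6] = 18
r[7] = 27
r[8] = 28
r[9] = 30  (first piece 2, then r[7]=27)
One optimal plan: pieces 7 + 2 (1 cut) → $33 − $3 = $30.

30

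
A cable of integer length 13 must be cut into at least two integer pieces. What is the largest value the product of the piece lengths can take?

108

Define g[k] = max over 1≤i<k of i · max(k−i, g[k−i]); the inner max lets the remainder stay uncut if that's better.
g[2] = 1×max(1,0) = 1×1 = 1
g[3] = 1×max(2,1) = 1×2 = 2
g[4] = 2×max(2,1) = 2×2 = 4
g[5] = 2×max(3,2) = 2×3 = 6
g[6] = 3×max(3,2) = 3×3 = 9
g[7] = 2×max(5,6) = 2×6 = 12
g[8] = 2×max(6,9) = 2×9 = 18
g[9] = 3×max(6,9) = 3×9 = 27
g[10] = 2×max(8,18) = 2×18 = 36
g[11] = 2×max(9,27) = 2×27 = 54
g[12] = 3×max(9,27) = 3×27 = 81
g[13] = 2×max(11,54) = 2×54 = 108
One optimal split: 3 + 3 + 3 + 2 + 2; product 3×3×3×2×2 = 108.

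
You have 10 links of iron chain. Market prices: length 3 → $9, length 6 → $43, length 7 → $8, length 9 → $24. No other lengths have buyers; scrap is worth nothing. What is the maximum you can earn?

52

Consider every possible first cut. best[k] is the best of p[i]+best[k−i] over all sellable i≤k.
best[1] = 0
best[2] = 0
best[3] = 9
best[4] = 9
best[5] = 9
best[6] = max(9+9, 43+0) = 43
best[7] = max(9+9, 43+0, 8+0) = 43
best[8] = max(9+9, 43+0, 8+0) = 43
best[9] = max(9+43, 43+9, 8+0, 24+0) = 52
best[10] = max(9+43, 43+9, 8+9, 24+0) = 52
One optimal cutting: pieces 6 + 3 with 1 link of scrap → $52.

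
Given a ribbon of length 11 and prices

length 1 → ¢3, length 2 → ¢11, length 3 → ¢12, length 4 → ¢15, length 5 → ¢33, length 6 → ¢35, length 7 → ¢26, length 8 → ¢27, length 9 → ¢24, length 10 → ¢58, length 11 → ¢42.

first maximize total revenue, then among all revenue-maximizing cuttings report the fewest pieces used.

Consider every possible first cut. r[k] is the best of p[i]+r[k−i] over all sellable i≤k.
r[1] = 3
r[2] = 11
r[3] = 14  (first piece 1, then r[2]=11)
r[4] = 22  (first piece 2, then r[2]=11)
r[5] = 33
r[6] = 36  (first piece 1, then r[5]=33)
r[7] = 44  (first piece 2, then r[5]=33)
r[8] = 47  (first piece 1, then r[7]=44)
r[9] = 55  (first piece 2, then r[7]=44)
r[10] = 66  (first piece 5, then r[5]=33)
r[11] = 69  (first piece 1, then r[10]=66)
Maximum revenue is ¢69.
Now minimize piece count subject to staying optimal: for each k, pieces[k] = 1 + min over i with p[i]+r[k−i]=r[k] of pieces[k−i].
pieces[8] = 3
pieces[9] = 3
pieces[10] = 2
pieces[11] = 3

3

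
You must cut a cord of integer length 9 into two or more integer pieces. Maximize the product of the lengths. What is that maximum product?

Fill f[k] for k=2..9: at each k try every first piece i and multiply by the better of (k−i) uncut or f[k−i].
Small cases: f[2]=1, f[3]=2, f[4]=4.
f[5] = 2·max(3,2) = 2·3 = 6
f[6] = 3·max(3,2) = 3·3 = 9
f[7] = 2·max(5,6) = 2·6 = 12
f[8] = 2·max(6,9) = 2·9 = 18
f[9] = 3·max(6,9) = 3·9 = 27
One optimal split: 3 + 3 + 3; product 3·3·3 = 27.

27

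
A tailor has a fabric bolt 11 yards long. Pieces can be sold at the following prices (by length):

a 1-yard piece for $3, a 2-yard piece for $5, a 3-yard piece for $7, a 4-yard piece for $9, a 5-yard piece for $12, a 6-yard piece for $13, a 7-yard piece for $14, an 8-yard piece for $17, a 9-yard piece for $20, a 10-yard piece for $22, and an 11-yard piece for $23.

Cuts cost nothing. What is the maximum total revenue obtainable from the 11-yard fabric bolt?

Build best[k] bottom-up: best[k] = max over allowed piece i of (p[i] + best[k−i]).
best[1] = 3
best[2] = 6  (first piece 1, then best[1]=3)
best[3] = 9  (first piece 1, then best[2]=6)
best[4] = 12  (first piece 1, then best[3]=9)
best[5] = 15  (first piece 1, then best[4]=12)
best[6] = 18  (first piece 1, then best[5]=15)
best[7] = 21  (first piece 1, then best[6]=18)
best[8] = 24  (first piece 1, then best[7]=21)
best[9] = 27  (first piece 1, then best[8]=24)
best[10] = 30  (first piece 1, then best[9]=27)
best[11] = 33  (first piece 1, then best[10]=30)
One optimal cutting: 1 + 1 + 1 + 1 + 1 + 1 + 1 + 1 + 1 + 1 + 1 → $3 + $3 + $3 + $3 + $3 + $3 + $3 + $3 + $3 + $3 + $3 = $33.

33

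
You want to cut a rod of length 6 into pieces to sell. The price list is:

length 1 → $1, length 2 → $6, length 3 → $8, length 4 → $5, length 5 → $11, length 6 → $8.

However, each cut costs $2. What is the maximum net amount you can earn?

Build net[k] bottom-up: net[k] = max over allowed piece i of (p[i] + net[k−i]) − 2 per cut.
net[1] = 1
net[2] = 6
net[3] = 8
net[4] = 10  (first piece 2, then net[2]=6)
net[5] = 12  (first piece 2, then net[3]=8)
net[6] = 14  (first piece 2, then net[4]=10)
One optimal plan: pieces 2 + 2 + 2 (2 cuts) → $18 − $4 = $14.

14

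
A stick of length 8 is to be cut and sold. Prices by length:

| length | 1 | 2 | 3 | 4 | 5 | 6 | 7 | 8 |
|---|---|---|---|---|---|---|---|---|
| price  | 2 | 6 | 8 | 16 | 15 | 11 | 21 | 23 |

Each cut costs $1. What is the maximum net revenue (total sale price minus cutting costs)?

31

Consider every possible first cut. net[k] is the best of p[i]+net[k−i] over all sellable i≤k, charging 1 whenever i<k.
net[1] = 2
net[2] = 6
net[3] = 8
net[4] = 16
net[5] = 17  (first piece 1, then net[4]=16)
net[6] = 21  (first piece 2, then net[4]=16)
net[7] = 23  (first piece 3, then net[4]=16)
net[8] = 31  (first piece 4, then net[4]=16)
One optimal plan: pieces 4 + 4 (1 cut) → $32 − $1 = $31.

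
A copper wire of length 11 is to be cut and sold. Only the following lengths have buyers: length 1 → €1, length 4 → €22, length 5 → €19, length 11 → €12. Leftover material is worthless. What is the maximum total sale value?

47

Let best[k] be the best obtainable value from length k. For each k, try every first piece i and keep the best of price[i] + best[k−i].
best[1] = 1
best[2] = 2  (first piece 1, then best[1]=1)
best[3] = 3  (first piece 1, then best[2]=2)
best[4] = max(1+3, 22+0) = 22
best[5] = max(1+22, 22+1, 19+0) = 23
best[6] = max(1+23, 22+2, 19+1) = 24
best[7] = max(1+24, 22+3, 19+2) = 25
best[8] = max(1+25, 22+22, 19+3) = 44
best[9] = max(1+44, 22+23, 19+22) = 45
best[10] = max(1+45, 22+24, 19+23) = 46
best[11] = max(1+46, 22+25, 19+24, 12+0) = 47
One optimal cutting: 4 + 4 + 1 + 1 + 1 → €47.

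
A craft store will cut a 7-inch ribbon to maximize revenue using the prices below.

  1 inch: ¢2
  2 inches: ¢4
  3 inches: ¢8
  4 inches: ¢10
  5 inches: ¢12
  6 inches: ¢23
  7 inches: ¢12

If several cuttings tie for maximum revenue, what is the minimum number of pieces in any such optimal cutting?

2

Let r[k] be the best obtainable value from length k. For each k, try every first piece i and keep the best of price[i] + r[k−i].
r[1] = 2
r[2] = 4  (first piece 1, then r[1]=2)
r[3] = 8
r[4] = 10  (first piece 1, then r[3]=8)
r[5] = 12  (first piece 1, then r[4]=10)
r[6] = 23
r[7] = 25  (first piece 1, then r[6]=23)
Maximum revenue is ¢25.
Now minimize piece count subject to staying optimal: for each k, pieces[k] = 1 + min over i with p[i]+r[k−i]=r[k] of pieces[k−i].
pieces[4] = 1
pieces[5] = 1
pieces[6] = 1
pieces[7] = 2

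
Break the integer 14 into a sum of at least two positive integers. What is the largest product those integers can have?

Let m[k] be the best product for length k (with at least one cut). For each first piece i, the rest contributes max(k−i, m[k−i]).
m[2] = 1·max(1,0) = 1·1 = 1
m[3] = 1·max(2,1) = 1·2 = 2
m[4] = 2·max(2,1) = 2·2 = 4
m[5] = 2·max(3,2) = 2·3 = 6
m[6] = 3·max(3,2) = 3·3 = 9
m[7] = 2·max(5,6) = 2·6 = 12
m[8] = 2·max(6,9) = 2·9 = 18
m[9] = 3·max(6,9) = 3·9 = 27
m[10] = 2·max(8,18) = 2·18 = 36
m[11] = 2·max(9,27) = 2·27 = 54
m[12] = 3·max(9,27) = 3·27 = 81
m[13] = 2·max(11,54) = 2·54 = 108
m[14] = 2·max(12,81) = 2·81 = 162
One optimal split: 3 + 3 + 3 + 3 + 2; product 3·3·3·3·2 = 162.

162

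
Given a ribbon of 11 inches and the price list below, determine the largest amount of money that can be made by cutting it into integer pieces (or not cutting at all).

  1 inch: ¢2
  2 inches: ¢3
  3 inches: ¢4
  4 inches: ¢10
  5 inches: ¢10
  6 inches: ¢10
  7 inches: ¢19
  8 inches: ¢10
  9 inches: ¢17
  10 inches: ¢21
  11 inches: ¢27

Build R[k] bottom-up: R[k] = max over allowed piece i of (p[i] + R[k−i]).
R[1] = 2
R[2] = 4  (first piece 1, then R[1]=2)
R[3] = 6  (first piece 1, then R[2]=4)
R[4] = 10
R[5] = 12  (first piece 1, then R[4]=10)
R[6] = 14  (first piece 1, then R[5]=12)
R[7] = 19
R[8] = 21  (first piece 1, then R[7]=19)
R[9] = 23  (first piece 1, then R[8]=21)
R[10] = 25  (first piece 1, then R[9]=23)
R[11] = 29  (first piece 4, then R[7]=19)
One optimal cutting: 7 + 4 → ¢19 + ¢10 = ¢29.

29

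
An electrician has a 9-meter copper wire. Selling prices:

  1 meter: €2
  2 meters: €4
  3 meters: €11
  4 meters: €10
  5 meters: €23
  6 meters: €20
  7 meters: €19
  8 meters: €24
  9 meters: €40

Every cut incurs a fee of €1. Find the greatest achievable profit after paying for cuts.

Consider every possible first cut. net[k] is the best of p[i]+net[k−i] over all sellable i≤k, charging 1 whenever i<k.
net[1] = 2
net[2] = max(2+2-1, 4+0) = 4
net[3] = max(2+4-1, 4+2-1, 11+0) = 11
net[4] = max(2+11-1, 4+4-1, 11+2-1, 10+0) = 12
net[5] = max(2+12-1, 4+11-1, 11+4-1, 10+2-1, 23+0) = 23
net[6] = max(2+23-1, 4+12-1, 11+11-1, 10+4-1, 23+2-1, 20+0) = 24
net[7] = max(2+24-1, 4+23-1, 11+12-1, …, 20+2-1, 19+0) = 26
net[8] = max(2+26-1, 4+24-1, 11+23-1, …, 19+2-1, 24+0) = 33
net[9] = max(2+33-1, 4+26-1, 11+24-1, …, 24+2-1, 40+0) = 40
Best is to make no cuts and sell whole for €40.

40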